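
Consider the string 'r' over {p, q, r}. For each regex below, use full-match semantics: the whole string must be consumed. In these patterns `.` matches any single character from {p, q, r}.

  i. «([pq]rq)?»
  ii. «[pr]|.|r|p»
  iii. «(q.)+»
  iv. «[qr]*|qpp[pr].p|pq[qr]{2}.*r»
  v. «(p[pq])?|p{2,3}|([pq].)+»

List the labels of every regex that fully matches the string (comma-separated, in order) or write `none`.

i → no match
ii → match
iii → no match — must start with 'q'
iv → match
v → no match

ii, iv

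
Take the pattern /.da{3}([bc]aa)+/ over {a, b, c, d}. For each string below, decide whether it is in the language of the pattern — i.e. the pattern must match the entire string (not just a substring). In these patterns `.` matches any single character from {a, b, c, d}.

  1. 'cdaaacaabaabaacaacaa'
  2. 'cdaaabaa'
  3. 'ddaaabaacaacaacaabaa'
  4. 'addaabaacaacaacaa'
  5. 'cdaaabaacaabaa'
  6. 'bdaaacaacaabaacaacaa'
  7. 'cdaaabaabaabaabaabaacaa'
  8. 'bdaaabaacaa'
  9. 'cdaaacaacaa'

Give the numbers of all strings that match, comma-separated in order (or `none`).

1, 2, 3, 5, 6, 7, 8, 9

1 → match
2 → match
3 → match
4 → no match
5 → match
6 → match
7 → match
8 → match
9 → match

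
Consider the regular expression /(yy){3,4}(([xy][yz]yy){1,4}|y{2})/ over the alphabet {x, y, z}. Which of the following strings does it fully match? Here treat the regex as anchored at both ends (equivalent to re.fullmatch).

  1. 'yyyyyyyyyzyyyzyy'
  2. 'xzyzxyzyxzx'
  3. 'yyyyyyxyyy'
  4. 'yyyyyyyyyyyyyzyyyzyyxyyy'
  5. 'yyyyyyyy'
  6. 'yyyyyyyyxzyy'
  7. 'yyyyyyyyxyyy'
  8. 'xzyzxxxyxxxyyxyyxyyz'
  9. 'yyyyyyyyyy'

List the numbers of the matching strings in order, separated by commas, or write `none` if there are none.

1, 3, 4, 5, 6, 7, 9

1 → match
2 → no match — must start with 'yy'
3 → match
4 → match
5 → match
6 → match
7 → match
8 → no match — must start with 'yy'
9 → match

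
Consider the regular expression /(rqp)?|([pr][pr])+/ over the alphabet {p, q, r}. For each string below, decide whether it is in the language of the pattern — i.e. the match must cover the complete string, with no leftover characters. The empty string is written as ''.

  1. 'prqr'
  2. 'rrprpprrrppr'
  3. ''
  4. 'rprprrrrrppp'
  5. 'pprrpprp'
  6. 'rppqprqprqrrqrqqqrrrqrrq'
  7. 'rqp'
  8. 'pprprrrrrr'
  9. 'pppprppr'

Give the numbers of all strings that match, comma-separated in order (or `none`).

2, 3, 4, 5, 7, 8, 9

1 → no match
2 → match
3 → match
4 → match
5 → match
6 → no match
7 → match
8 → match
9 → match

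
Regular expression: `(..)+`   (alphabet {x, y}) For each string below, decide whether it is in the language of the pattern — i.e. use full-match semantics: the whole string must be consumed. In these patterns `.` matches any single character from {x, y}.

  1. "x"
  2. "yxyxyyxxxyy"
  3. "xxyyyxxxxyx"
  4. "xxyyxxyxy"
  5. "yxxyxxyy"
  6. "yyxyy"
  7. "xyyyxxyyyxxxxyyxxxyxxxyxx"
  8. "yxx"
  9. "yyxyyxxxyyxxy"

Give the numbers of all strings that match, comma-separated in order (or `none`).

1 → no match
2 → no match
3 → no match
4 → no match
5 → match
6 → no match
7 → no match
8 → no match
9 → no match

5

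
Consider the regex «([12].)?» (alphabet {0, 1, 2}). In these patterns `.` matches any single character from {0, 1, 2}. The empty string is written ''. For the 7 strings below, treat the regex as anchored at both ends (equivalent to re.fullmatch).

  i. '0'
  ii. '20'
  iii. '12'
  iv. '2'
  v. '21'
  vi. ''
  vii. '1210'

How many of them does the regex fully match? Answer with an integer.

4

i. '0' → no match
ii. '20' → match
iii. '12' → match
iv. '2' → no match
v. '21' → match
vi. '' → match
vii. '1210' → no match
Total matched: 4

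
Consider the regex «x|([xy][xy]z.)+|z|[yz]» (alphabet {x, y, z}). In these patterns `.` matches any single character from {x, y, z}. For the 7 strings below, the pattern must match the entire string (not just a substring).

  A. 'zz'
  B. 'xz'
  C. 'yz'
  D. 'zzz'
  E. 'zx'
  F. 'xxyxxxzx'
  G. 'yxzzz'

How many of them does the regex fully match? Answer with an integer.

0

A. 'zz' → no match
B. 'xz' → no match
C. 'yz' → no match
D. 'zzz' → no match
E. 'zx' → no match
F. 'xxyxxxzx' → no match
G. 'yxzzz' → no match
Total matched: 0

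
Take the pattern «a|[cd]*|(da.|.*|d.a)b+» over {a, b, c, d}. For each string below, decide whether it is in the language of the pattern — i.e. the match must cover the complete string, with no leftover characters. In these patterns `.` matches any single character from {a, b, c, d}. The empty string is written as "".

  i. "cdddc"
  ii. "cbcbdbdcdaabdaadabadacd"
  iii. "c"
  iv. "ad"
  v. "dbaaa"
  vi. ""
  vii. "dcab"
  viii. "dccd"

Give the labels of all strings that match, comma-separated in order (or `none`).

i → match
ii → no match
iii → match
iv → no match
v → no match
vi → match
vii → match
viii → match

i, iii, vi, vii, viii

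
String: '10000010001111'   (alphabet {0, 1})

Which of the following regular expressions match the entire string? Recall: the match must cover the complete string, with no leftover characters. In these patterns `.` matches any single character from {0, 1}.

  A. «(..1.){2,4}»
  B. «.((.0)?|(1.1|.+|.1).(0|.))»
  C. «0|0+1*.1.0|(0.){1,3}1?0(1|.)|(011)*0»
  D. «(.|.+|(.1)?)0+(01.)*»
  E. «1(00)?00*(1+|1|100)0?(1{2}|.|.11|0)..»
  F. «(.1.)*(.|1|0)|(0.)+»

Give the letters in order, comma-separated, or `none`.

B, E

A → no match
B → match
C → no match
D → no match
E → match
F → no match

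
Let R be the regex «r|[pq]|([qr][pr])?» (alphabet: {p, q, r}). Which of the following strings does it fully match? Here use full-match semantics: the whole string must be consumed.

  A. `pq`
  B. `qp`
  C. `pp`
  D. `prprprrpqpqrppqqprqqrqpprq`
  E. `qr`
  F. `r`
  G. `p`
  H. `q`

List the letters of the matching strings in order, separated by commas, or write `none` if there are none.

A. `pq` → no match
B. `qp` → match
C. `pp` → no match
D → no match
E. `qr` → match
F. `r` → match
G. `p` → match
H. `q` → match

B, E, F, G, H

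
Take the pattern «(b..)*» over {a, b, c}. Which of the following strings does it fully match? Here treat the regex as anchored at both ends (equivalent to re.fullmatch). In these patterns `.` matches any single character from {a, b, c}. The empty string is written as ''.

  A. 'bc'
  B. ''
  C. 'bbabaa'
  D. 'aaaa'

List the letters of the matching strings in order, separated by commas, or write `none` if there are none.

A → no match
B → match
C → match
D → no match

B, C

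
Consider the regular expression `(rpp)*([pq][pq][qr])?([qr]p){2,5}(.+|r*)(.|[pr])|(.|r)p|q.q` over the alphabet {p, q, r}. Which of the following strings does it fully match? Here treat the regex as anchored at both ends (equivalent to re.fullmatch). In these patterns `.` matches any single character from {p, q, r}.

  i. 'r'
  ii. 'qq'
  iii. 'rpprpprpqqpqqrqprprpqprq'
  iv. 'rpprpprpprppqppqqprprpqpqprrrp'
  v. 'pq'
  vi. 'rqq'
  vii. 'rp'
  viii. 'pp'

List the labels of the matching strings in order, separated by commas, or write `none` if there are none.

i → no match
ii → no match
iii → no match
iv → no match
v → no match
vi → no match
vii → match
viii → match

vii, viii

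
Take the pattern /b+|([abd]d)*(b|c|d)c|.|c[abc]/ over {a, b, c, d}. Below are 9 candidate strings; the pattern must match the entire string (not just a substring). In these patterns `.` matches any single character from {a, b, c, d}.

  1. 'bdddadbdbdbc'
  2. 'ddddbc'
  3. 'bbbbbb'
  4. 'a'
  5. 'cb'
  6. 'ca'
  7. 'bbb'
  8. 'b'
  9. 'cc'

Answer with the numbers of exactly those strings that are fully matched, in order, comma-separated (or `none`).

1 → match
2 → match
3 → match
4 → match
5 → match
6 → match
7 → match
8 → match
9 → match

1, 2, 3, 4, 5, 6, 7, 8, 9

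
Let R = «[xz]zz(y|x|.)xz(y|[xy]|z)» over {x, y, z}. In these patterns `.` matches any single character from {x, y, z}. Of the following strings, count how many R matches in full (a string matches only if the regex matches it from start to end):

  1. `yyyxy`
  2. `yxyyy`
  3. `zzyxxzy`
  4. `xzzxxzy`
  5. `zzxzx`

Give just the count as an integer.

1

1 → no match
2 → no match
3 → no match
4 → match
5 → no match
Total matched: 1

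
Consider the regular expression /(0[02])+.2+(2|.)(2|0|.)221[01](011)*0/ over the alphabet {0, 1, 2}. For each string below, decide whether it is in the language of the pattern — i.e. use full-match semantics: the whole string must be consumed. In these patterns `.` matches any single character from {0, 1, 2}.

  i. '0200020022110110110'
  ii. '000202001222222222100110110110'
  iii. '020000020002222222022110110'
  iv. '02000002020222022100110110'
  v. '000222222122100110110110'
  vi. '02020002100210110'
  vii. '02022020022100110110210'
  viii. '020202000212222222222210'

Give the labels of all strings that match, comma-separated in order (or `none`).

i, ii, iii, iv, v

i → match
ii → match
iii → match
iv → match
v → match
vi → no match
vii → no match
viii → no match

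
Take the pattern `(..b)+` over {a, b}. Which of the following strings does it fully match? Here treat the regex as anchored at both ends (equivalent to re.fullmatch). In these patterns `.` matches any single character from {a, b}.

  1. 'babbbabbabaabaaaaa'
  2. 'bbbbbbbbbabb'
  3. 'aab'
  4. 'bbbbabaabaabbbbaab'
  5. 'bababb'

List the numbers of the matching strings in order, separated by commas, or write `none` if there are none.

2, 3, 4, 5

1 → no match — must end with 'b'
2 → match
3 → match
4 → match
5 → match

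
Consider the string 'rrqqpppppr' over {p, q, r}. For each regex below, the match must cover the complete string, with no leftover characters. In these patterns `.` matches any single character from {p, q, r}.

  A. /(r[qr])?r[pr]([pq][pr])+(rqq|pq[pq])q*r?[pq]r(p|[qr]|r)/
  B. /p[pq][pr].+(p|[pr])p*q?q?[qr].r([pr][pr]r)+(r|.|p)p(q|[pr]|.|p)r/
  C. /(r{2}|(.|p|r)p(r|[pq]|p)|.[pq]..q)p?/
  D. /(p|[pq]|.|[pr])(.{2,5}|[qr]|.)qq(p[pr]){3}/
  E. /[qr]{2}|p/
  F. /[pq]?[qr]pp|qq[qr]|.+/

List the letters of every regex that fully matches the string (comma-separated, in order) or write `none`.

A → no match
B → no match — must start with 'p'
C → no match
D → match
E → no match
F → match

D, F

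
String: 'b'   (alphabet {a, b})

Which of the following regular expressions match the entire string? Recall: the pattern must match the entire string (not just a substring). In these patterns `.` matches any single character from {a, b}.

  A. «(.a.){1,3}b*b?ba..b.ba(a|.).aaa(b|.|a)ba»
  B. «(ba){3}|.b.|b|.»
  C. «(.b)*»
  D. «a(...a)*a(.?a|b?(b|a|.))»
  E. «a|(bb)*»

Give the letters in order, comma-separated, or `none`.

B

A → no match — must end with 'ba'
B → match
C → no match
D → no match — must start with 'a'
E → no match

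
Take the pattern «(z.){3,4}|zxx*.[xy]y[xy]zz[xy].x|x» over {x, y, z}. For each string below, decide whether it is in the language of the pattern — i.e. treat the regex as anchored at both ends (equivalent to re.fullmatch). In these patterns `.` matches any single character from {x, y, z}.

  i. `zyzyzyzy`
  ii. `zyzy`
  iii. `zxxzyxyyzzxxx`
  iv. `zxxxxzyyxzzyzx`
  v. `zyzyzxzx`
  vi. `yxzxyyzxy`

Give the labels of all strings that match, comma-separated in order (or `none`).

i → match
ii → no match
iii → no match
iv → match
v → match
vi → no match

i, iv, v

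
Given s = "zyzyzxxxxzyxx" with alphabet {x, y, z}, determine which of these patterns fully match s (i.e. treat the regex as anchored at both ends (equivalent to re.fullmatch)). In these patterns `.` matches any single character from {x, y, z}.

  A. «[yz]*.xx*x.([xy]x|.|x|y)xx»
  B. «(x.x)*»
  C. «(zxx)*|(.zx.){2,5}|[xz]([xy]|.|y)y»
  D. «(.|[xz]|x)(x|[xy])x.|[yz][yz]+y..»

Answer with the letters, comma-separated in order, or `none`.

A

A → match
B → no match
C → no match
D → no match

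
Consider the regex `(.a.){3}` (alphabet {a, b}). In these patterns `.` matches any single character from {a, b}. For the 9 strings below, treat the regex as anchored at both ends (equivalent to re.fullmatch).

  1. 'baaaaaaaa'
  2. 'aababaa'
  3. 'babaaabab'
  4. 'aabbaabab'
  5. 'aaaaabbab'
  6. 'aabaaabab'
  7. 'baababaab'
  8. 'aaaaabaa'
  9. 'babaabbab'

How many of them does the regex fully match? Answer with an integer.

7

1 → match
2 → no match
3 → match
4 → match
5 → match
6 → match
7 → match
8 → no match
9 → match
Total matched: 7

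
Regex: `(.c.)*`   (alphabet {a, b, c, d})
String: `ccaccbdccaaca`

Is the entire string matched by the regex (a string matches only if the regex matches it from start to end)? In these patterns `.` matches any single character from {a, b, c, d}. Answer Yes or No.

No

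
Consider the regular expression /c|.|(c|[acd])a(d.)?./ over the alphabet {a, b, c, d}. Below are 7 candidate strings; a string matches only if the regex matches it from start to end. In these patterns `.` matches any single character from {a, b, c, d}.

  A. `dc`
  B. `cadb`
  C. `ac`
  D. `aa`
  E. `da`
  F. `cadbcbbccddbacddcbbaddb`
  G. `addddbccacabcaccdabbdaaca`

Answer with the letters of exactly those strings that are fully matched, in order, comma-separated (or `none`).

A → no match
B → no match
C → no match
D → no match
E → no match
F → no match
G → no match

none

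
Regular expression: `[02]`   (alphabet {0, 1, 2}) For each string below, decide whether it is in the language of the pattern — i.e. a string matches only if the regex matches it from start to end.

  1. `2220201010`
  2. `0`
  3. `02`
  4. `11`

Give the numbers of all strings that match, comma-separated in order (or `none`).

1 → no match
2 → match
3 → no match
4 → no match

2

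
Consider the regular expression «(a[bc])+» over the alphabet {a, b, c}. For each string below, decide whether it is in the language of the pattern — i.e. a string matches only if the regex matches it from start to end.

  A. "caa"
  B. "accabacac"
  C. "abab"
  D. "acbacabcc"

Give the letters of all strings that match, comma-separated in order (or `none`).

A → no match — must start with "a"
B → no match
C → match
D → no match

C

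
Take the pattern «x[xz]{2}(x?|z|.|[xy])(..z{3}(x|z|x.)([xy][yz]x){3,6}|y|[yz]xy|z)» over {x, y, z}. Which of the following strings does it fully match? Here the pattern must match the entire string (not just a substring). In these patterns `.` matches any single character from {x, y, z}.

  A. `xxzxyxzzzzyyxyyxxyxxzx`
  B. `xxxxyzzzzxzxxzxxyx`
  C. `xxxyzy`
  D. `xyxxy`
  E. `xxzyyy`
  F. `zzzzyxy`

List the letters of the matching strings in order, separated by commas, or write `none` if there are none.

A → match
B → match
C. `xxxyzy` → no match
D. `xyxxy` → no match
E. `xxzyyy` → no match
F. `zzzzyxy` → no match — must start with `x`

A, B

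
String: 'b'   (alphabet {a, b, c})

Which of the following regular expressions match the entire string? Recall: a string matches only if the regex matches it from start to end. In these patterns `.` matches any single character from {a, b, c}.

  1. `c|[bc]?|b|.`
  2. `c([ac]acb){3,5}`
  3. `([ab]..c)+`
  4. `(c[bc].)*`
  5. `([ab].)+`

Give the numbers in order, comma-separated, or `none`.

1

1 → match
2 → no match — must start with 'c'
3 → no match — must end with 'c'
4 → no match
5 → no match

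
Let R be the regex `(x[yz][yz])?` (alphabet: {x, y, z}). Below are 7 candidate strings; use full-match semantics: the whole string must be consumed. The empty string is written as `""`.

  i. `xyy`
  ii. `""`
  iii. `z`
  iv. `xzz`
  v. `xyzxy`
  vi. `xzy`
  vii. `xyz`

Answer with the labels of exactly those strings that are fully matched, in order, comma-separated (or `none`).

i, ii, iv, vi, vii

i → match
ii → match
iii → no match
iv → match
v → no match
vi → match
vii → match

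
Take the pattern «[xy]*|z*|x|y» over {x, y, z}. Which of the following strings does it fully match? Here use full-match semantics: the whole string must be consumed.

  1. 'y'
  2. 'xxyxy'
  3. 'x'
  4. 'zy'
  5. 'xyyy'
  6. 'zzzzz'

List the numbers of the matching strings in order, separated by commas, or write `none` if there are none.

1 → match
2 → match
3 → match
4 → no match
5 → match
6 → match

1, 2, 3, 5, 6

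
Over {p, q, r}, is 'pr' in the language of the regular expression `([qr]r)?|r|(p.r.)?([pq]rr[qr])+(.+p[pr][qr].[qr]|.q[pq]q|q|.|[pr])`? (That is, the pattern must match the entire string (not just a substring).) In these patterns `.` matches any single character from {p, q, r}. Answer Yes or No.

No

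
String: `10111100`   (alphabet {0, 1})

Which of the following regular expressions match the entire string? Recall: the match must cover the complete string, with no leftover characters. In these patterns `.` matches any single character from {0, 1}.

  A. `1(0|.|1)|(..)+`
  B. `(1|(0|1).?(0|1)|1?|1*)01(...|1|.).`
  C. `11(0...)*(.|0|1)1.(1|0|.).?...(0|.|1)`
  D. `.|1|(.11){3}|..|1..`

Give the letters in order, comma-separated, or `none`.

A → match
B → no match
C → no match — must start with `11`
D → no match

A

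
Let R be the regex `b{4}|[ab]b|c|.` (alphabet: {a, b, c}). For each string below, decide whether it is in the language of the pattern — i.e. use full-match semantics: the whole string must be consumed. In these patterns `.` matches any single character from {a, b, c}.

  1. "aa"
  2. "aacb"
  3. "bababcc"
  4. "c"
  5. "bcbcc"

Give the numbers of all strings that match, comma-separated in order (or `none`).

1 → no match
2 → no match
3 → no match
4 → match
5 → no match

4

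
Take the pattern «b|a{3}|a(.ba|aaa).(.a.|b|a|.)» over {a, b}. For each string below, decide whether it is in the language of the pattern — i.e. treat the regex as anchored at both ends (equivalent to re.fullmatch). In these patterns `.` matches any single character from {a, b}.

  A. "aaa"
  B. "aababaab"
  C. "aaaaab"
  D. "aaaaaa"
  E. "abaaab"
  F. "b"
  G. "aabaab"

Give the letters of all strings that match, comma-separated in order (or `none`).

A → match
B → match
C → match
D → match
E → no match
F → match
G → match

A, B, C, D, F, G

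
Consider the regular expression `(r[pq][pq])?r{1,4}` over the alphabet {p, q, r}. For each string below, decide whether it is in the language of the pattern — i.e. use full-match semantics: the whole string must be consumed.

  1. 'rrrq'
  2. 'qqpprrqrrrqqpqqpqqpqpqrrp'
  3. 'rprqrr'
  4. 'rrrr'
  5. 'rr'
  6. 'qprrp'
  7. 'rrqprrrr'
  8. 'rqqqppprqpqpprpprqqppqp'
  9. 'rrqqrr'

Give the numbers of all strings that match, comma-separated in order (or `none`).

1 → no match — must end with 'r'
2 → no match — must end with 'r'
3 → no match
4 → match
5 → match
6 → no match — must end with 'r'
7 → no match
8 → no match — must end with 'r'
9 → no match

4, 5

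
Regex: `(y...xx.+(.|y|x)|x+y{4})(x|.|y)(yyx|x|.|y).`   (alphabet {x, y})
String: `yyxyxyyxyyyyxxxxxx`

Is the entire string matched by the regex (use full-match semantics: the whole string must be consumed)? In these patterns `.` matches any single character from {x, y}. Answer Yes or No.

No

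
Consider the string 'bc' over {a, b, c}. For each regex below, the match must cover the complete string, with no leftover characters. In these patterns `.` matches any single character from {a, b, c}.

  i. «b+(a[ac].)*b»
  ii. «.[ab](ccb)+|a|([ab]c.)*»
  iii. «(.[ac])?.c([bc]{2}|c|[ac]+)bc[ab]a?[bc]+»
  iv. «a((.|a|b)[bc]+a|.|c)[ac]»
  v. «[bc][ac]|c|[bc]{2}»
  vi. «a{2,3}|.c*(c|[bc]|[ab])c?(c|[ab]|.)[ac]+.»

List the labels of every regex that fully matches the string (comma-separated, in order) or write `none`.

v

i → no match — must end with 'b'
ii → no match
iii → no match
iv → no match — must start with 'a'
v → match
vi → no match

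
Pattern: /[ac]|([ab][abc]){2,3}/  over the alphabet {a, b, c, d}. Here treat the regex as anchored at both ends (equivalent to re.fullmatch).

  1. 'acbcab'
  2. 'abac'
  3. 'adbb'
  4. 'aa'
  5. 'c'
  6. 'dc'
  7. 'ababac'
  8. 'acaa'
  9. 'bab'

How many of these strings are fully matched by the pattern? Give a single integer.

1 → match
2 → match
3 → no match
4 → no match
5 → match
6 → no match
7 → match
8 → match
9 → no match
Total matched: 5

5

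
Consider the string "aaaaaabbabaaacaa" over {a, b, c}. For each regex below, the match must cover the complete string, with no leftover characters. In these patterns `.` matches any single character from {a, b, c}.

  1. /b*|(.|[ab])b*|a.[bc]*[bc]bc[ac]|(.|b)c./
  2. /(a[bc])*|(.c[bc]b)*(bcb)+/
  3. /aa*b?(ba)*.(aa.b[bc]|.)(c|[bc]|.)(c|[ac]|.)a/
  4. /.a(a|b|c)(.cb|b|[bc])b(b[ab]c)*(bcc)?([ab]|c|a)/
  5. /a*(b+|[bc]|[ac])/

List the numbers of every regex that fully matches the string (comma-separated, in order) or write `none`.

1 → no match
2 → no match
3 → match
4 → no match
5 → no match

3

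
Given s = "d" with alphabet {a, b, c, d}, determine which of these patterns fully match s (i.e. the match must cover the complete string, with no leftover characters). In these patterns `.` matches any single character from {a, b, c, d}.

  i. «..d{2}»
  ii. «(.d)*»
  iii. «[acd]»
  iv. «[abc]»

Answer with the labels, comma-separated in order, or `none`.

iii

i → no match
ii → no match
iii → match
iv → no match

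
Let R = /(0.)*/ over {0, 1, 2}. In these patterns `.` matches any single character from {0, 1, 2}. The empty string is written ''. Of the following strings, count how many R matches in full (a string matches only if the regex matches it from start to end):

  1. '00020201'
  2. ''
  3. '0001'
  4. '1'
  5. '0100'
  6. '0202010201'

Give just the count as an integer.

1 → match
2 → match
3 → match
4 → no match
5 → match
6 → match
Total matched: 5

5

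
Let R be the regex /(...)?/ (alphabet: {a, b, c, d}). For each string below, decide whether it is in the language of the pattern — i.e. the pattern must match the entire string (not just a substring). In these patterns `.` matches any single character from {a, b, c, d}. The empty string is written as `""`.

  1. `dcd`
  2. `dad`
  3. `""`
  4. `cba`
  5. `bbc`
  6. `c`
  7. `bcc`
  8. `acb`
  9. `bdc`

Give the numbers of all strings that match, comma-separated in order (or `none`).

1, 2, 3, 4, 5, 7, 8, 9

1. `dcd` → match
2. `dad` → match
3. `""` → match
4. `cba` → match
5. `bbc` → match
6. `c` → no match
7. `bcc` → match
8. `acb` → match
9. `bdc` → match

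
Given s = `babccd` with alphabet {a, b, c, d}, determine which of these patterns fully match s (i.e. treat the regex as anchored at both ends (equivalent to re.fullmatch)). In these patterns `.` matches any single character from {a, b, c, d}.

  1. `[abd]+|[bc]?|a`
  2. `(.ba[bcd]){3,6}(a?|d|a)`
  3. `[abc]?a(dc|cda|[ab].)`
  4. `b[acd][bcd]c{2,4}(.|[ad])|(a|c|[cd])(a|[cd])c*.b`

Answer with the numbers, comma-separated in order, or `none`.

1 → no match
2 → no match
3 → no match
4 → match

4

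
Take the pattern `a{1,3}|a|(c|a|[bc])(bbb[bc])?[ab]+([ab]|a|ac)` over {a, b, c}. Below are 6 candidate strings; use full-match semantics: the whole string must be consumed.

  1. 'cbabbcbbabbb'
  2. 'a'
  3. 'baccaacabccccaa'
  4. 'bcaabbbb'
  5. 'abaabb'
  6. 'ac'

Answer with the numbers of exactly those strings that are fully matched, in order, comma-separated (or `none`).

1. 'cbabbcbbabbb' → no match
2. 'a' → match
3 → no match
4. 'bcaabbbb' → no match
5. 'abaabb' → match
6. 'ac' → no match

2, 5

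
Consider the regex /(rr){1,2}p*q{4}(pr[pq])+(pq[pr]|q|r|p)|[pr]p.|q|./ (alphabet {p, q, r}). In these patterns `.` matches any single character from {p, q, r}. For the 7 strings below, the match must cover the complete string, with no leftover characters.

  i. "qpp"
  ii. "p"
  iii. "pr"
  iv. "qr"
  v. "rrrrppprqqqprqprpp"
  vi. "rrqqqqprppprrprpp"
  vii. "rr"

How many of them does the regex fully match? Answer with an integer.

i → no match
ii → match
iii → no match
iv → no match
v → no match
vi → no match
vii → no match
Total matched: 1

1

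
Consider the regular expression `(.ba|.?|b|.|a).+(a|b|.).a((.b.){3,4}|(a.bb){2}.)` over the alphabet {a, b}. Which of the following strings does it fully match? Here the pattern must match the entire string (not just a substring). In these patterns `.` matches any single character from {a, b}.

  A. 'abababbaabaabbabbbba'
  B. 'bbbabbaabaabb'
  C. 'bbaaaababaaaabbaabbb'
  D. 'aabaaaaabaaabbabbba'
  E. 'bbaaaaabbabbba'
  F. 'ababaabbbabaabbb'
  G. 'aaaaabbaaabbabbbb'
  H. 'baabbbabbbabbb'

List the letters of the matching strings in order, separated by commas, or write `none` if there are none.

A, B, C, D, E, G

A → match
B → match
C → match
D → match
E → match
F → no match
G → match
H → no match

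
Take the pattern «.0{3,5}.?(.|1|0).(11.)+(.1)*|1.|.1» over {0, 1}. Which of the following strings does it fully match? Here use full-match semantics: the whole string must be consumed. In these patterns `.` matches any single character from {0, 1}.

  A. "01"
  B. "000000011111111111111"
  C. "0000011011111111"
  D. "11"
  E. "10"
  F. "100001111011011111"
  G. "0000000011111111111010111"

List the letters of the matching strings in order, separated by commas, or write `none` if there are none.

A → match
B → match
C → match
D → match
E → match
F → match
G → match

A, B, C, D, E, F, G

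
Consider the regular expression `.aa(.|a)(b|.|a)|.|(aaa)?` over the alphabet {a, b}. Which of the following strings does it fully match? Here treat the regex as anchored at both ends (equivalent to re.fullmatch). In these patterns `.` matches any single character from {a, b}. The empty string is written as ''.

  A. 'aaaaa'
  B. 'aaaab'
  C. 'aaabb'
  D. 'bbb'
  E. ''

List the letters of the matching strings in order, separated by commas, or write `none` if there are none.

A, B, C, E

A → match
B → match
C → match
D → no match
E → match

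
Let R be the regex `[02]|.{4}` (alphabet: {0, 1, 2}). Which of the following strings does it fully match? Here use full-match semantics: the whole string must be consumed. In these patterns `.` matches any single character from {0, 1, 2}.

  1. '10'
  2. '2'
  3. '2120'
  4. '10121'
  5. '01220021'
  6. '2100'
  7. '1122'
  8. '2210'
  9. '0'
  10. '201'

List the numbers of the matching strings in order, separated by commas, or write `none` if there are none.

1 → no match
2 → match
3 → match
4 → no match
5 → no match
6 → match
7 → match
8 → match
9 → match
10 → no match

2, 3, 6, 7, 8, 9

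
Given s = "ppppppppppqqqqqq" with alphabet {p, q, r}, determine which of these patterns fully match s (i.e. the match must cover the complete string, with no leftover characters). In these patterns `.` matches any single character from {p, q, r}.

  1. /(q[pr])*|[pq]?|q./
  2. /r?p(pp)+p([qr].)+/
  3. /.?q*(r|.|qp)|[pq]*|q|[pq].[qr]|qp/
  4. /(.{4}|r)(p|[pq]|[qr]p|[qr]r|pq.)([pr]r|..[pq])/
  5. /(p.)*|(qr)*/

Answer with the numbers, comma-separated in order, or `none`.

2, 3

1 → no match
2 → match
3 → match
4 → no match
5 → no match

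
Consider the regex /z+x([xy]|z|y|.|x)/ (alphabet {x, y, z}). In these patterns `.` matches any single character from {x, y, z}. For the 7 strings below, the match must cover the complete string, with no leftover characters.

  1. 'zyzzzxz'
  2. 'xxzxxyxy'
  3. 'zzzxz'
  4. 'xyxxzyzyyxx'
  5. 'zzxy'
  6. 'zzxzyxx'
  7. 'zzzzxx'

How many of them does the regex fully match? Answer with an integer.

3

1 → no match
2 → no match — must start with 'z'
3 → match
4 → no match — must start with 'z'
5 → match
6 → no match
7 → match
Total matched: 3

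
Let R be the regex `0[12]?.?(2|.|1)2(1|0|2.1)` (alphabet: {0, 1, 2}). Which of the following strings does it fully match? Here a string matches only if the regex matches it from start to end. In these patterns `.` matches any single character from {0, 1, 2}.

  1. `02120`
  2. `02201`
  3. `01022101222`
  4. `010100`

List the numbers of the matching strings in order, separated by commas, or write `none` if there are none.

1

1 → match
2 → no match
3 → no match
4 → no match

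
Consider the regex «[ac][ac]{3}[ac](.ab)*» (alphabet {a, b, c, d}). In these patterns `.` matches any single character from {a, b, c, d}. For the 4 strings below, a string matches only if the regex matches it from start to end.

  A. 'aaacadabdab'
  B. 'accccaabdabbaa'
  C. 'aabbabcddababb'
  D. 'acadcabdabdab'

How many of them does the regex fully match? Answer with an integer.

1

A. 'aaacadabdab' → match
B → no match
C → no match
D → no match
Total matched: 1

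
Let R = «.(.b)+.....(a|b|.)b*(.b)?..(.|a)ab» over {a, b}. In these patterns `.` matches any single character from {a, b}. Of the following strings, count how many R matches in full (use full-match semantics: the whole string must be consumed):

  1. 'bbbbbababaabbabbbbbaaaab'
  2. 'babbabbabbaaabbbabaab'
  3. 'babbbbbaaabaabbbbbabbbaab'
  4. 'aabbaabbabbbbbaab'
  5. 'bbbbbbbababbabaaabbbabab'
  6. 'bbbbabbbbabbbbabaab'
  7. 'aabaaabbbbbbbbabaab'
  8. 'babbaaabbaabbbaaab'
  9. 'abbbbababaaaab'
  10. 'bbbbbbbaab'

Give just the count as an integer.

1 → match
2 → no match
3 → match
4 → match
5 → match
6 → no match
7 → match
8 → no match
9 → match
10 → no match
Total matched: 6

6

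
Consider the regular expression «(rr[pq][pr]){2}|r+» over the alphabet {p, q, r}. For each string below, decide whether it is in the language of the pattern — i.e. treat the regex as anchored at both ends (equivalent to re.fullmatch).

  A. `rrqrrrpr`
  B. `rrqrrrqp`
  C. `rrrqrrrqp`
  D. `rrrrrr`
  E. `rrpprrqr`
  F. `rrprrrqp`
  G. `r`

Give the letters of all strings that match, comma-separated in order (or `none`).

A → match
B → match
C → no match
D → match
E → match
F → match
G → match

A, B, D, E, F, G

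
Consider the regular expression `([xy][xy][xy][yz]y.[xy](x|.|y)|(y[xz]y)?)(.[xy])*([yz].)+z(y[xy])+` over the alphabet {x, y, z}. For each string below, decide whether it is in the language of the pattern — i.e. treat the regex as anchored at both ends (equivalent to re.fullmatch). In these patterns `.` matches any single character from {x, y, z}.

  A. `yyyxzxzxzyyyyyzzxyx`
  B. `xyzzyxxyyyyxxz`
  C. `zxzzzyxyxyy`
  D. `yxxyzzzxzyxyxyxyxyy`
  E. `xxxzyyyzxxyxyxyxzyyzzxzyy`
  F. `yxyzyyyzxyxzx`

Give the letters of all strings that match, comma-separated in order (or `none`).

A → no match
B → no match
C. `zxzzzyxyxyy` → match
D → match
E → match
F → no match

C, D, E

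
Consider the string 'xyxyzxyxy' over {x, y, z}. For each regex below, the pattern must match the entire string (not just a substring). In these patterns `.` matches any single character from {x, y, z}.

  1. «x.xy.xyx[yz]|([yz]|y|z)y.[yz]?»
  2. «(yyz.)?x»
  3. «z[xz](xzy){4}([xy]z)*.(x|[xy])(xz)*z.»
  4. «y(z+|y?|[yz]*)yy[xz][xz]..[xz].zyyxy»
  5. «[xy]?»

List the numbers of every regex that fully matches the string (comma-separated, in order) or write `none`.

1

1 → match
2 → no match — must end with 'x'
3 → no match — must start with 'z'
4 → no match — must start with 'y'
5 → no match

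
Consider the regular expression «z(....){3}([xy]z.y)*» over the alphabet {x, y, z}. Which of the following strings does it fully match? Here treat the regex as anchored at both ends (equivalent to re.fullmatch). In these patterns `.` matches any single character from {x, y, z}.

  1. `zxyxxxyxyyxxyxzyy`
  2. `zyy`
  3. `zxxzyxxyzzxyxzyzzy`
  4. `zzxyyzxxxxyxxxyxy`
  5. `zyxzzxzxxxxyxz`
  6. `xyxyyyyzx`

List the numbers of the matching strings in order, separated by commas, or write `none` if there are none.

1

1 → match
2 → no match
3 → no match
4 → no match
5 → no match
6 → no match — must start with `z`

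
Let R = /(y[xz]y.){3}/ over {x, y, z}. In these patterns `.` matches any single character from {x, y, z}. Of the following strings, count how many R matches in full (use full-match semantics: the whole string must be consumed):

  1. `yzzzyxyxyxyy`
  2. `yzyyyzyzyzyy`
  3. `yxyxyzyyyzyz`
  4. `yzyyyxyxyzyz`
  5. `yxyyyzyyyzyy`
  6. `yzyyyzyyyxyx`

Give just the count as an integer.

1 → no match
2 → match
3 → match
4 → match
5 → match
6 → match
Total matched: 5

5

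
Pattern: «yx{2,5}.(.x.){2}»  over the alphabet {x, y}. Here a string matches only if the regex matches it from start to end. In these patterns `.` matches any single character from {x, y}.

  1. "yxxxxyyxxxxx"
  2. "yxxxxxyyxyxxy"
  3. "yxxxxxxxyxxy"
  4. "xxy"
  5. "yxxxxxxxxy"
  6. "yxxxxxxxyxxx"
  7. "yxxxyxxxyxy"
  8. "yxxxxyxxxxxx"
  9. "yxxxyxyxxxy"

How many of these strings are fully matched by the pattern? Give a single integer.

7

1 → match
2 → match
3 → match
4 → no match — must start with "yx"
5 → match
6 → match
7 → match
8 → match
9 → no match
Total matched: 7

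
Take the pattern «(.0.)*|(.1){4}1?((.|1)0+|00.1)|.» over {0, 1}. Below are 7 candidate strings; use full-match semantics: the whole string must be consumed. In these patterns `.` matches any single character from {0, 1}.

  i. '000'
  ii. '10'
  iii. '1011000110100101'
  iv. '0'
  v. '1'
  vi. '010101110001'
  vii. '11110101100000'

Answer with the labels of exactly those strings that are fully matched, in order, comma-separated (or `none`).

i → match
ii → no match
iii → no match
iv → match
v → match
vi → match
vii → match

i, iv, v, vi, vii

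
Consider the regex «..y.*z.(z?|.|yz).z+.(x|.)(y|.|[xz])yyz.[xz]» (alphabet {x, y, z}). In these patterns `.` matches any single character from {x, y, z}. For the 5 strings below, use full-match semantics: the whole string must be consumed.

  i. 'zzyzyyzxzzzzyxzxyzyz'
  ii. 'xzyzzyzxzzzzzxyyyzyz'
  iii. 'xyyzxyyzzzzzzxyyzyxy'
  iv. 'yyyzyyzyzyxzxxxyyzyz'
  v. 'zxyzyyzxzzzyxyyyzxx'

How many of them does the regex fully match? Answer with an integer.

i → no match
ii → match
iii → no match
iv → match
v → match
Total matched: 3

3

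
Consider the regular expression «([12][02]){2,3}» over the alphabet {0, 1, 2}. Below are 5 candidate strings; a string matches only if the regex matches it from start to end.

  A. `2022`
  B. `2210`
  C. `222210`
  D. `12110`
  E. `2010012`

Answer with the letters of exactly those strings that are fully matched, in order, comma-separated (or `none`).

A, B, C

A. `2022` → match
B. `2210` → match
C. `222210` → match
D. `12110` → no match
E. `2010012` → no match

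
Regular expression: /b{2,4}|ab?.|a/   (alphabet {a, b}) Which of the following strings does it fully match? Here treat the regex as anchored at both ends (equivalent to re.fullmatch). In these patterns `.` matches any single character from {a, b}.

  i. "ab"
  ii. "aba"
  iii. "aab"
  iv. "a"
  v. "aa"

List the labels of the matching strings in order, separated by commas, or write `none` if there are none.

i. "ab" → match
ii. "aba" → match
iii. "aab" → no match
iv. "a" → match
v. "aa" → match

i, ii, iv, v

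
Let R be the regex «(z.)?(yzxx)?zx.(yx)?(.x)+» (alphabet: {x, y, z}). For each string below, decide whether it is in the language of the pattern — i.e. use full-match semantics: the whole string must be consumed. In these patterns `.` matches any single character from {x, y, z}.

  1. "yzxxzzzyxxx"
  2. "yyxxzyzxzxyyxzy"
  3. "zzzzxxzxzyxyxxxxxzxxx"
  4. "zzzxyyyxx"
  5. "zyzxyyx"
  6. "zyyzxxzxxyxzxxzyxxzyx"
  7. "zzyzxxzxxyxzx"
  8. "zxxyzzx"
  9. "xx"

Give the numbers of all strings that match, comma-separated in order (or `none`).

1 → no match
2 → no match — must end with "x"
3 → no match
4 → no match
5 → match
6 → no match
7 → match
8 → no match
9 → no match

5, 7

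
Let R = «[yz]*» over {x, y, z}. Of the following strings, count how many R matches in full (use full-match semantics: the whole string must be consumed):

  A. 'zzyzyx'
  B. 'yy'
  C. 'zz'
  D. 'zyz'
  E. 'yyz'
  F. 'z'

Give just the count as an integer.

A → no match
B → match
C → match
D → match
E → match
F → match
Total matched: 5

5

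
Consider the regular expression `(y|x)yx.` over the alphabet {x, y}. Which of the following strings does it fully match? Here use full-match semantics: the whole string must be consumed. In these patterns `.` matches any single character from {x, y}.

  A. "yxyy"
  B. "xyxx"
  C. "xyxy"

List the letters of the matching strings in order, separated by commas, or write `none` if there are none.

B, C

A → no match
B → match
C → match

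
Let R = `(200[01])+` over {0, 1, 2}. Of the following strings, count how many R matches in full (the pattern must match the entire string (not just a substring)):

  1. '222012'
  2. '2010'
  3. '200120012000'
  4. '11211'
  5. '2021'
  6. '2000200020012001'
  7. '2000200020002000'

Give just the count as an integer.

3

1. '222012' → no match — must start with '200'
2. '2010' → no match — must start with '200'
3. '200120012000' → match
4. '11211' → no match — must start with '200'
5. '2021' → no match — must start with '200'
6 → match
7 → match
Total matched: 3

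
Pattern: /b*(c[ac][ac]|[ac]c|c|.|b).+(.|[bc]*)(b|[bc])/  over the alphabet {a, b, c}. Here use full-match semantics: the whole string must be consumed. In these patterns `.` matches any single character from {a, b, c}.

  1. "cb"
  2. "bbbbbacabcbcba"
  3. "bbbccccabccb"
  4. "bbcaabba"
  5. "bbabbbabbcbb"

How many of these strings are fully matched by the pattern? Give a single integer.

2

1 → no match
2 → no match
3 → match
4 → no match
5 → match
Total matched: 2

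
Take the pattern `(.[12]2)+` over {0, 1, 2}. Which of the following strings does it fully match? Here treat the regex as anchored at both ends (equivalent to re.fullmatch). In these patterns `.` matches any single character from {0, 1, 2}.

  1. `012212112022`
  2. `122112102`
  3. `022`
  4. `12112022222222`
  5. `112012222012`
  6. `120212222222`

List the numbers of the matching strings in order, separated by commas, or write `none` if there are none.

1 → match
2 → no match
3 → match
4 → no match
5 → match
6 → no match

1, 3, 5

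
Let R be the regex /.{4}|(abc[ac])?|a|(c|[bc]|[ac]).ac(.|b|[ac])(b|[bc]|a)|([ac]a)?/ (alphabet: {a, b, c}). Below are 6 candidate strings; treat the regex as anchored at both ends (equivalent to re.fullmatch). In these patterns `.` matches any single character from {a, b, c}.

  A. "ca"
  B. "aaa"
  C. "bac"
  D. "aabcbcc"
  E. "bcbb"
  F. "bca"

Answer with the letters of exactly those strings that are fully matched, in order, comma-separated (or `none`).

A, E

A → match
B → no match
C → no match
D → no match
E → match
F → no match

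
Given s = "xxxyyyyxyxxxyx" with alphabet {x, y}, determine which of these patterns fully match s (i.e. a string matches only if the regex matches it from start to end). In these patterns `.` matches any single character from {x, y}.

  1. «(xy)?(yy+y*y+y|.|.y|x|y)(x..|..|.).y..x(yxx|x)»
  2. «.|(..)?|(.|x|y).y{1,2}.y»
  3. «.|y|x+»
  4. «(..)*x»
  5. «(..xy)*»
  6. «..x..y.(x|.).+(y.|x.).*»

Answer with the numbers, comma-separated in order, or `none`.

6

1 → no match
2 → no match
3 → no match
4 → no match
5 → no match
6 → match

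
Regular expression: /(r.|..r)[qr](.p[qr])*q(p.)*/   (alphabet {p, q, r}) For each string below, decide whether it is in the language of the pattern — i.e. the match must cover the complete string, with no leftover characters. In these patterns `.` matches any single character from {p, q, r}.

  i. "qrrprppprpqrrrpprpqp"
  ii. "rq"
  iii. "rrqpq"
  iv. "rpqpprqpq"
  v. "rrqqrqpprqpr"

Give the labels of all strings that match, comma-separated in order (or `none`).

iv

i → no match
ii → no match
iii → no match
iv → match
v → no match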